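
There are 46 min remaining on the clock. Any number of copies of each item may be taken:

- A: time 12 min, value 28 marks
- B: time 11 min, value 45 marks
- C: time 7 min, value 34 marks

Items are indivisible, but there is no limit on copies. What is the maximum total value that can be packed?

215 marks

Best value-per-unit is C at 34/7; filling with it alone gives 6×34 = 204.
Optimal mix: 1×B + 5×C → time 46, value 215.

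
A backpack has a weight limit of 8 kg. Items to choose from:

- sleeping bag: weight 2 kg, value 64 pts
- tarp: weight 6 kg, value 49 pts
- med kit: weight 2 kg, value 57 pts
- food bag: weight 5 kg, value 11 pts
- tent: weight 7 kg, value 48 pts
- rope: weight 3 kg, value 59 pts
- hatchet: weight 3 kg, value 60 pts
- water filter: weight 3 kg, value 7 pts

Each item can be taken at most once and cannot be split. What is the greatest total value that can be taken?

Check high-value combinations within 8 kg:
- sleeping bag+rope+hatchet: weight 2+3+3=8, value 64+59+60=183
- sleeping bag+med kit+hatchet: weight 2+2+3=7, value 64+57+60=181
- sleeping bag+med kit+rope: weight 2+2+3=7, value 64+57+59=180
- med kit+rope+hatchet: weight 2+3+3=8, value 57+59+60=176
Best: 183 pts.

183 pts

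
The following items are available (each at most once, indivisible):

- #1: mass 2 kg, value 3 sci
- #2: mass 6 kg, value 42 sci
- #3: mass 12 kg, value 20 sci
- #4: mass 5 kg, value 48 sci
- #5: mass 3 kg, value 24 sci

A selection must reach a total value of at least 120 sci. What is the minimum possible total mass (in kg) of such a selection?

26

Subsets with value ≥ 120, sorted by total mass:
- #2+#3+#4+#5: mass 26, value 134
- #1+#2+#3+#4+#5: mass 28, value 137
Minimum mass: 26 kg.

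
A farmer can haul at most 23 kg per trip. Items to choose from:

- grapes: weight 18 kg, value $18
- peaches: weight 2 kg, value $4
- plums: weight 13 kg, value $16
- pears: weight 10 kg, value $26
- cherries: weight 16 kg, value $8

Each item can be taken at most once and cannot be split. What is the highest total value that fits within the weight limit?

Check high-value combinations within 23 kg:
- plums+pears: weight 13+10=23, value 16+26=42
- peaches+pears: weight 2+10=12, value 4+26=30
- pears: weight 10, value 26
Best: $42.

$42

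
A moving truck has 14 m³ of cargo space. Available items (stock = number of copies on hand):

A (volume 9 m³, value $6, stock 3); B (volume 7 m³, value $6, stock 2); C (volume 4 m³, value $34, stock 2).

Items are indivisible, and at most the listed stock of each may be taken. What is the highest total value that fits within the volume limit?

Best selections within volume 14 and stock limits:
- 2×C: volume 8, value 68
- 1×B + 1×C: volume 11, value 40
- 1×A + 1×C: volume 13, value 40
Best: $68.

$68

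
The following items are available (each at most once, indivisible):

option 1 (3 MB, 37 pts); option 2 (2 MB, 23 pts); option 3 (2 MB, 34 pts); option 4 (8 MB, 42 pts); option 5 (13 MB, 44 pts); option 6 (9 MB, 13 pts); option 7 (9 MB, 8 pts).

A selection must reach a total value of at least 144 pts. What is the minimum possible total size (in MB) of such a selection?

24

Subsets with value ≥ 144, sorted by total size:
- option 1+option 2+option 3+option 4+option 6: size 24, value 149
- option 1+option 2+option 3+option 4+option 7: size 24, value 144
- option 1+option 3+option 4+option 5: size 26, value 157
Minimum size: 24 MB.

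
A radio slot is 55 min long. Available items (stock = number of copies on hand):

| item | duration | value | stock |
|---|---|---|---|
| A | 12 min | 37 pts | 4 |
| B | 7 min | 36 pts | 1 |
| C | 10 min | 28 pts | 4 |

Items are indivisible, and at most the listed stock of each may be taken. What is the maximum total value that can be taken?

Top feasible selections:
- 4×A + 1×B: duration 55, value 184
- 3×A + 1×B + 1×C: duration 53, value 175
Best: 184 pts.

184 pts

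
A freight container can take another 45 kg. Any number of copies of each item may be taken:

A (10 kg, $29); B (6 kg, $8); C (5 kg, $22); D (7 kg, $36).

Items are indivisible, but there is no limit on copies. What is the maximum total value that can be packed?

Best value-per-unit is D at 36/7; filling with it alone gives 6×36 = 216.
Optimal mix: 2×C + 5×D → weight 45, value 224.

$224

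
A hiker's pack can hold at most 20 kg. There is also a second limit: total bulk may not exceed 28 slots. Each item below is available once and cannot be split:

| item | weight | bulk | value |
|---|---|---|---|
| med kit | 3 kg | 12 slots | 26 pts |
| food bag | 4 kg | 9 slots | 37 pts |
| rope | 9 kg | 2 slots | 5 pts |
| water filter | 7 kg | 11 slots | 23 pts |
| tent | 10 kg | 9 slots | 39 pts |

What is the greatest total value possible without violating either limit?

Feasible sets respecting both limits:
- food bag+tent: weight 14, bulk 18, value 76
- med kit+food bag+rope: weight 16, bulk 23, value 68
- food bag+rope+water filter: weight 20, bulk 22, value 65
Best: 76 pts.

76 pts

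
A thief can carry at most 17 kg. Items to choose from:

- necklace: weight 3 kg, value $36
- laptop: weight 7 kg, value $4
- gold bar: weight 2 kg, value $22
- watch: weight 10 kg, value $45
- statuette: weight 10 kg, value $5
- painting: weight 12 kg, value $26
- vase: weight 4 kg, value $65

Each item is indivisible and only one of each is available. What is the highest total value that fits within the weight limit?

Check high-value combinations within 17 kg:
- necklace+watch+vase: weight 3+10+4=17, value 36+45+65=146
- gold bar+watch+vase: weight 2+10+4=16, value 22+45+65=132
- necklace+laptop+gold bar+vase: weight 3+7+2+4=16, value 36+4+22+65=127
- necklace+gold bar+vase: weight 3+2+4=9, value 36+22+65=123
Best: $146.

$146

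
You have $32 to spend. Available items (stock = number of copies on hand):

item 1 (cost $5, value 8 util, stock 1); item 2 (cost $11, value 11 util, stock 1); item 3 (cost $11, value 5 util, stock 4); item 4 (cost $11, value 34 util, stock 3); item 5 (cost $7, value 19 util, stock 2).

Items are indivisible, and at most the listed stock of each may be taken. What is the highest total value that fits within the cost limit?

Best selections within cost 32 and stock limits:
- 2×item 4 + 1×item 5: cost 29, value 87
- 1×item 1 + 1×item 4 + 2×item 5: cost 30, value 80
- 1×item 1 + 2×item 4: cost 27, value 76
- 1×item 4 + 2×item 5: cost 25, value 72
Best: 87 util.

87 util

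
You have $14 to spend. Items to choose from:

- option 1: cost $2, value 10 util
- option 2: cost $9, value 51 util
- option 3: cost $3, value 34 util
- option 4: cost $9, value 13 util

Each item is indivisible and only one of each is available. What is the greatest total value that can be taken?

This is a 0/1 knapsack; check combinations near the capacity.
- option 1+option 2+option 3: cost 2+9+3=14, value 10+51+34=95
- option 2+option 3: cost 9+3=12, value 51+34=85
- option 1+option 2: cost 2+9=11, value 10+51=61
- option 1+option 3+option 4: cost 2+3+9=14, value 10+34+13=57
- option 2: cost 9, value 51
Best: 95 util.

95 util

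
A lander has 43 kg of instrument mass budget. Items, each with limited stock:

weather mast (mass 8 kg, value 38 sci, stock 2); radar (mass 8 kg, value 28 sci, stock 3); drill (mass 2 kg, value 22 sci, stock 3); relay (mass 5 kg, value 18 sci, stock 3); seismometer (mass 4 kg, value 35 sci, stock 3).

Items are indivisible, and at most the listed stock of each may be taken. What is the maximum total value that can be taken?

275 sci

Top feasible selections:
- 2×weather mast + 1×radar + 3×drill + 3×seismometer: mass 42, value 275
- 2×weather mast + 3×drill + 1×relay + 3×seismometer: mass 39, value 265
- 1×weather mast + 2×radar + 3×drill + 3×seismometer: mass 42, value 265
- 1×weather mast + 3×drill + 3×relay + 3×seismometer: mass 41, value 263
Best: 275 sci.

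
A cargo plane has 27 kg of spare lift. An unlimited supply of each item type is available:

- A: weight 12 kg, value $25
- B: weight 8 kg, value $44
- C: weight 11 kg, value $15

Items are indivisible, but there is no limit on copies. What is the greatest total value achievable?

$132

Best value-per-unit is B at 44/8, and filling with it alone uses weight 3×8=24. No mix of the others beats 3×44 = 132.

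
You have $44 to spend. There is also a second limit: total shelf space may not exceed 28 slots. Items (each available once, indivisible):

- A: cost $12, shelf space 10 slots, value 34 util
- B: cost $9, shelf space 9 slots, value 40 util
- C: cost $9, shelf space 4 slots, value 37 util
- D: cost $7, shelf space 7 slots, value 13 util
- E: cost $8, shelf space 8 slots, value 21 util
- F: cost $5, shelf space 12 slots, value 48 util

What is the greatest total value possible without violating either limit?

Feasible sets respecting both limits:
- B+C+F: cost 23, shelf space 25, value 125
- A+C+F: cost 26, shelf space 26, value 119
- A+B+C: cost 30, shelf space 23, value 111
Best: 125 util.

125 util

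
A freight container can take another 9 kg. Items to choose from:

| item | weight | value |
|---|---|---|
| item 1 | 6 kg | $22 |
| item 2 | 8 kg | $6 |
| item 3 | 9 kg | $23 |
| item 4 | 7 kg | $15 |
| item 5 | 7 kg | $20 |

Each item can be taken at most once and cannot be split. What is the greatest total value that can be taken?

$23

Check high-value combinations within 9 kg:
- item 3: weight 9, value 23
- item 1: weight 6, value 22
- item 5: weight 7, value 20
Best: $23.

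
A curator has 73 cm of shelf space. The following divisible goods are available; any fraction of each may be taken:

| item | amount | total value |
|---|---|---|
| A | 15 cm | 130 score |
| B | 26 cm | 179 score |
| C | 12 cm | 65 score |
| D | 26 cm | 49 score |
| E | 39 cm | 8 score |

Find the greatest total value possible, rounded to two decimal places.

411.69

Take in order of value per unit:
- A (130/15 per unit): all 15 → value 130, running total 130.00
- B (179/26 per unit): all 26 → value 179, running total 309.00
- C (65/12 per unit): all 12 → value 65, running total 374.00
- D (49/26 per unit): 20 of 26 → value 20×49/26 = 37.6923, running total 411.69
Total 411.69.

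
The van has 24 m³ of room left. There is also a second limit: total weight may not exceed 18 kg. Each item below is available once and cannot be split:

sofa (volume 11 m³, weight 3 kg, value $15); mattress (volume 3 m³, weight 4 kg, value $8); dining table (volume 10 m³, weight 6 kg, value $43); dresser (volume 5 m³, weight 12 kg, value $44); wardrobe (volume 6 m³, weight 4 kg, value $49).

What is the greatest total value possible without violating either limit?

Feasible sets respecting both limits:
- mattress+dining table+wardrobe: volume 19, weight 14, value 100
- dresser+wardrobe: volume 11, weight 16, value 93
- dining table+wardrobe: volume 16, weight 10, value 92
- dining table+dresser: volume 15, weight 18, value 87
Best: $100.

$100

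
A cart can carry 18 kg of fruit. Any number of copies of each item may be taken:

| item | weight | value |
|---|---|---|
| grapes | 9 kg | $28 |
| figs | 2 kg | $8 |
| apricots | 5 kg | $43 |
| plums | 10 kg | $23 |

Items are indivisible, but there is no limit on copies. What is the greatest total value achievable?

Best value-per-unit is apricots at 43/5; filling with it alone gives 3×43 = 129.
Optimal mix: 1×figs + 3×apricots → weight 17, value 137.

$137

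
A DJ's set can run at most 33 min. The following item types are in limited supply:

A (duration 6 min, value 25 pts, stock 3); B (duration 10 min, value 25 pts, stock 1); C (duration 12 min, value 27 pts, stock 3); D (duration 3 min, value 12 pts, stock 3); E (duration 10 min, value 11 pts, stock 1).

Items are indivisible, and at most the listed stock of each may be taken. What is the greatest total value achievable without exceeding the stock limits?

Top feasible selections:
- 3×A + 1×C + 1×D: duration 33, value 114
- 2×A + 1×C + 3×D: duration 33, value 113
- 3×A + 1×B + 1×D: duration 31, value 112
- 3×A + 3×D: duration 27, value 111
Best: 114 pts.

114 pts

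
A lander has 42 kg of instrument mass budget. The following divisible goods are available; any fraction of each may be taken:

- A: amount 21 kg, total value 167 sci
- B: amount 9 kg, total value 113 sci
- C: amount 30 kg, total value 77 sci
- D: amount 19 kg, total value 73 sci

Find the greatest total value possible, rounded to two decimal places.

Take in order of value per unit:
- B (113/9 per unit): all 9 → value 113, running total 113.00
- A (167/21 per unit): all 21 → value 167, running total 280.00
- D (73/19 per unit): 12 of 19 → value 12×73/19 = 46.1053, running total 326.11
Total 326.11.

326.11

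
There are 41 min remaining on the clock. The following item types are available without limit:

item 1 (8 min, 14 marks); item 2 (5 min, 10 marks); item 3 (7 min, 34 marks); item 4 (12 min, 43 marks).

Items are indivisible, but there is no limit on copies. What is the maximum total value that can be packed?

180 marks

Best value-per-unit is item 3 at 34/7; filling with it alone gives 5×34 = 170.
Optimal mix: 1×item 2 + 5×item 3 → time 40, value 180.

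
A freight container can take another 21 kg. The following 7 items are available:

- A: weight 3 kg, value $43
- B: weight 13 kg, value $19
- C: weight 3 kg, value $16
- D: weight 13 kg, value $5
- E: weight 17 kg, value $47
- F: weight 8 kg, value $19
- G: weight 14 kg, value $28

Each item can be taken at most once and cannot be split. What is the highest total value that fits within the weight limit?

$90

Check high-value combinations within 21 kg:
- A+E: weight 3+17=20, value 43+47=90
- A+C+G: weight 3+3+14=20, value 43+16+28=87
- A+C+F: weight 3+3+8=14, value 43+16+19=78
Best: $90.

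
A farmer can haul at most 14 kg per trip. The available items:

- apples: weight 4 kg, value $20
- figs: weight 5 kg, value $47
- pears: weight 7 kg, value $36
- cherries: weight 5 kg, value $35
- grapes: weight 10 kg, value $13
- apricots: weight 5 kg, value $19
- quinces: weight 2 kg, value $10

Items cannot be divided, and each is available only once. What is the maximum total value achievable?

$102

Check high-value combinations within 14 kg:
- apples+figs+cherries: weight 4+5+5=14, value 20+47+35=102
- figs+pears+quinces: weight 5+7+2=14, value 47+36+10=93
- figs+cherries+quinces: weight 5+5+2=12, value 47+35+10=92
- apples+figs+apricots: weight 4+5+5=14, value 20+47+19=86
Best: $102.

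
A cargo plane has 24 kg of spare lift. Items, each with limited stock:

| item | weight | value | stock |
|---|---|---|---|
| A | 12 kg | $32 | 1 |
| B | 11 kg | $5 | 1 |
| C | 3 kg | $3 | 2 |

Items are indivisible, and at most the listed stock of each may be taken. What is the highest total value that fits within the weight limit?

$38

Best selections within weight 24 and stock limits:
- 1×A + 2×C: weight 18, value 38
- 1×A + 1×B: weight 23, value 37
- 1×A + 1×C: weight 15, value 35
Best: $38.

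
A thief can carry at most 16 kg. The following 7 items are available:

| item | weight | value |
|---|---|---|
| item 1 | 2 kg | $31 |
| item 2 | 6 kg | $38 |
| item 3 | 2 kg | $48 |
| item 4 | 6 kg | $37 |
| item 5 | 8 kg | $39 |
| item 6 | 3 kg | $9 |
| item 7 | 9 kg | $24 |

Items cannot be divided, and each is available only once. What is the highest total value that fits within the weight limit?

This is a 0/1 knapsack; check combinations near the capacity.
- item 1+item 2+item 3+item 4: weight 2+6+2+6=16, value 31+38+48+37=154
- item 1+item 3+item 5+item 6: weight 2+2+8+3=15, value 31+48+39+9=127
- item 1+item 2+item 3+item 6: weight 2+6+2+3=13, value 31+38+48+9=126
- item 1+item 3+item 4+item 6: weight 2+2+6+3=13, value 31+48+37+9=125
- item 2+item 3+item 5: weight 6+2+8=16, value 38+48+39=125
Best: $154.

$154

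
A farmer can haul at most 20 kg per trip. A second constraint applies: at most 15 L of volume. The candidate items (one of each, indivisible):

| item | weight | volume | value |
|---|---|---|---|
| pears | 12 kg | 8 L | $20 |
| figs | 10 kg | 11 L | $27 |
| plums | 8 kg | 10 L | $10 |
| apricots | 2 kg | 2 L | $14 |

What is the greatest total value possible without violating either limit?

$41

Feasible sets respecting both limits:
- figs+apricots: weight 12, volume 13, value 41
- pears+apricots: weight 14, volume 10, value 34
- figs: weight 10, volume 11, value 27
Best: $41.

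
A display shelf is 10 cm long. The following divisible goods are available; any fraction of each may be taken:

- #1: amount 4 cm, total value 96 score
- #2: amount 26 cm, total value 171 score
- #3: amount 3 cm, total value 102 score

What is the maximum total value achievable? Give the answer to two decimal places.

Take in order of value per unit:
- #3 (102/3 per unit): all 3 → value 102, running total 102.00
- #1 (96/4 per unit): all 4 → value 96, running total 198.00
- #2 (171/26 per unit): 3 of 26 → value 3×171/26 = 19.7308, running total 217.73
Total 217.73.

217.73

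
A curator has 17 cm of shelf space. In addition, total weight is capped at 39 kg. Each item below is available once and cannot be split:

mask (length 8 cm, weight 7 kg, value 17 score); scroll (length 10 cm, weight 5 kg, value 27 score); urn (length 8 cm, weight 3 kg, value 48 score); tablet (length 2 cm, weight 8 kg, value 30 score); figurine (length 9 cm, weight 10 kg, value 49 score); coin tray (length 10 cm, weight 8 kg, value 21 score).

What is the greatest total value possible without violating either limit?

97 score

Feasible sets respecting both limits:
- urn+figurine: length 17, weight 13, value 97
- tablet+figurine: length 11, weight 18, value 79
- urn+tablet: length 10, weight 11, value 78
Best: 97 score.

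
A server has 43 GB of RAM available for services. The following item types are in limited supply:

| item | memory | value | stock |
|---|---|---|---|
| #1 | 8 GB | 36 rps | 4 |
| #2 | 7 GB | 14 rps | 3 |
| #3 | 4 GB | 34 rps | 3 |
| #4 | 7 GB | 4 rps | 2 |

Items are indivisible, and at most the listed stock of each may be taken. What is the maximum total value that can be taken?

Best selections within memory 43 and stock limits:
- 3×#1 + 1×#2 + 3×#3: memory 43, value 224
- 3×#1 + 3×#3 + 1×#4: memory 43, value 214
- 4×#1 + 2×#3: memory 40, value 212
- 3×#1 + 3×#3: memory 36, value 210
Best: 224 rps.

224 rps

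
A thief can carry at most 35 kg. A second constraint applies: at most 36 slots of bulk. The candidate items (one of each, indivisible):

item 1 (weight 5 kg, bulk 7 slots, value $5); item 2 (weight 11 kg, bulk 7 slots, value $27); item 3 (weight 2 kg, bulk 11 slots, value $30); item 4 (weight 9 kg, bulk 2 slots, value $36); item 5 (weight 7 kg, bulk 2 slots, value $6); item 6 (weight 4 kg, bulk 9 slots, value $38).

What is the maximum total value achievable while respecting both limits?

$137

Feasible sets respecting both limits:
- item 2+item 3+item 4+item 5+item 6: weight 33, bulk 31, value 137
- item 1+item 2+item 3+item 4+item 6: weight 31, bulk 36, value 136
- item 2+item 3+item 4+item 6: weight 26, bulk 29, value 131
- item 1+item 3+item 4+item 5+item 6: weight 27, bulk 31, value 115
Best: $137.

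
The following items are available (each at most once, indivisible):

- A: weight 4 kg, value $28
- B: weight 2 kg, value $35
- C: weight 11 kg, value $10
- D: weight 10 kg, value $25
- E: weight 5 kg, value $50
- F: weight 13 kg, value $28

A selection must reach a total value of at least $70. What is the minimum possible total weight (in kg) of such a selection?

7

Subsets with value ≥ 70, sorted by total weight:
- B+E: weight 7, value 85
- A+E: weight 9, value 78
Minimum weight: 7 kg.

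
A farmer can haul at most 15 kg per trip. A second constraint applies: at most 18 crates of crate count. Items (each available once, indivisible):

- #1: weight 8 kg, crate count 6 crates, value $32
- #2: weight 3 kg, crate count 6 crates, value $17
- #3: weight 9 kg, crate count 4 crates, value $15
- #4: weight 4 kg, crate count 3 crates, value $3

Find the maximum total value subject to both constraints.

$52

Feasible sets respecting both limits:
- #1+#2+#4: weight 15, crate count 15, value 52
- #1+#2: weight 11, crate count 12, value 49
- #1+#4: weight 12, crate count 9, value 35
Best: $52.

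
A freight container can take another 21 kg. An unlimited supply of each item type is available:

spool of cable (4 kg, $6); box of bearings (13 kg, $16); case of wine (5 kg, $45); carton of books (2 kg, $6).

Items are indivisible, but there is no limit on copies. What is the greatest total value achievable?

$180

Best value-per-unit is case of wine at 45/5, and filling with it alone uses weight 4×5=20. No mix of the others beats 4×45 = 180.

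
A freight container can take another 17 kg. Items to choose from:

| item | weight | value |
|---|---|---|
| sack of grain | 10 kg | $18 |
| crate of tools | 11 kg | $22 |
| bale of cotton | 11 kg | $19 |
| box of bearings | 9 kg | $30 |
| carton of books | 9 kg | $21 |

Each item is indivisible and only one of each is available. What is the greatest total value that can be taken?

Check high-value combinations within 17 kg:
- box of bearings: weight 9, value 30
- crate of tools: weight 11, value 22
- carton of books: weight 9, value 21
- bale of cotton: weight 11, value 19
Best: $30.

$30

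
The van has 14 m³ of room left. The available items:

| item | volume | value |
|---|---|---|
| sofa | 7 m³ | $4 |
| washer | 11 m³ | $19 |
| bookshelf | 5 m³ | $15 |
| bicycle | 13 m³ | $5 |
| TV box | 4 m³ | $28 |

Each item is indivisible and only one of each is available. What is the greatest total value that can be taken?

$43

This is a 0/1 knapsack; check combinations near the capacity.
- bookshelf+TV box: volume 5+4=9, value 15+28=43
- sofa+TV box: volume 7+4=11, value 4+28=32
- TV box: volume 4, value 28
- washer: volume 11, value 19
- sofa+bookshelf: volume 7+5=12, value 4+15=19
Best: $43.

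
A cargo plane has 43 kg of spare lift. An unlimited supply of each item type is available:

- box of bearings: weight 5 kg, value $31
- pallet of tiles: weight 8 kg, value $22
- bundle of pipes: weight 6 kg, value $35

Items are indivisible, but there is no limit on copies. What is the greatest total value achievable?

$260

Best value-per-unit is box of bearings at 31/5; filling with it alone gives 8×31 = 248.
Optimal mix: 5×box of bearings + 3×bundle of pipes → weight 43, value 260.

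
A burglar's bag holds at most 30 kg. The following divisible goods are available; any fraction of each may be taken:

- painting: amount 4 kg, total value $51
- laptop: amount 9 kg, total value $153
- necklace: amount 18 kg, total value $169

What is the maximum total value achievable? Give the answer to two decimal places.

363.61

Take in order of value per unit:
- laptop (153/9 per unit): all 9 → value 153, running total 153.00
- painting (51/4 per unit): all 4 → value 51, running total 204.00
- necklace (169/18 per unit): 17 of 18 → value 17×169/18 = 159.6111, running total 363.61
Total 363.61.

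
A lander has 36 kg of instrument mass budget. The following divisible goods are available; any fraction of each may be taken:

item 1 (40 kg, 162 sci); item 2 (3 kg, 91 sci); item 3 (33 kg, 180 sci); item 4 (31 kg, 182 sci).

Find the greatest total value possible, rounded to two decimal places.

283.91

Take in order of value per unit:
- item 2 (91/3 per unit): all 3 → value 91, running total 91.00
- item 4 (182/31 per unit): all 31 → value 182, running total 273.00
- item 3 (180/33 per unit): 2 of 33 → value 2×180/33 = 10.9091, running total 283.91
Total 283.91.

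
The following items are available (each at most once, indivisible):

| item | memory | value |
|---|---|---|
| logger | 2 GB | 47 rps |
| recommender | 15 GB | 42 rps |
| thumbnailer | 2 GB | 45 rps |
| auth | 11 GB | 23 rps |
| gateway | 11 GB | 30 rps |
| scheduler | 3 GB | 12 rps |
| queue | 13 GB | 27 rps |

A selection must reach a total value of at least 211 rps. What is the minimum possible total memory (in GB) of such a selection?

54

Subsets with value ≥ 211, sorted by total memory:
- logger+recommender+thumbnailer+auth+gateway+queue: memory 54, value 214
- logger+recommender+thumbnailer+auth+gateway+scheduler+queue: memory 57, value 226
Minimum memory: 54 GB.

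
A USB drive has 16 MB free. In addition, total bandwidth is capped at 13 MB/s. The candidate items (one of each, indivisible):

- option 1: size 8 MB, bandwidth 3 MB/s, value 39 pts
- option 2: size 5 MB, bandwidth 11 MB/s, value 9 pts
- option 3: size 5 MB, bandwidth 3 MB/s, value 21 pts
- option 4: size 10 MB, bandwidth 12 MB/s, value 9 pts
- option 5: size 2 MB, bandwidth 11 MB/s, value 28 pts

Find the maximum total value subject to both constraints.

60 pts

Feasible sets respecting both limits:
- option 1+option 3: size 13, bandwidth 6, value 60
- option 1: size 8, bandwidth 3, value 39
- option 5: size 2, bandwidth 11, value 28
- option 3: size 5, bandwidth 3, value 21
Best: 60 pts.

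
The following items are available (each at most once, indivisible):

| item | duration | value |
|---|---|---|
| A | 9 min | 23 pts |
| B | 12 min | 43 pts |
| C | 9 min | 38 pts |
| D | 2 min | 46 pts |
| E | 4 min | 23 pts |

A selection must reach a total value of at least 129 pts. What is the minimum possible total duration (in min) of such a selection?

Subsets with value ≥ 129, sorted by total duration:
- A+C+D+E: duration 24, value 130
- B+C+D+E: duration 27, value 150
- A+B+D+E: duration 27, value 135
- A+B+C+D: duration 32, value 150
Minimum duration: 24 min.

24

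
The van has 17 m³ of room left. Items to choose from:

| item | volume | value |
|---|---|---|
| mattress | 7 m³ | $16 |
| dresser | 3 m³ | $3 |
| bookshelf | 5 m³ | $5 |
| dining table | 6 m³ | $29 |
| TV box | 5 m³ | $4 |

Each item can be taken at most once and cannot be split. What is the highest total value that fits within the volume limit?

$48

Check high-value combinations within 17 m³:
- mattress+dresser+dining table: volume 7+3+6=16, value 16+3+29=48
- mattress+dining table: volume 7+6=13, value 16+29=45
- bookshelf+dining table+TV box: volume 5+6+5=16, value 5+29+4=38
- dresser+bookshelf+dining table: volume 3+5+6=14, value 3+5+29=37
- dresser+dining table+TV box: volume 3+6+5=14, value 3+29+4=36
Best: $48.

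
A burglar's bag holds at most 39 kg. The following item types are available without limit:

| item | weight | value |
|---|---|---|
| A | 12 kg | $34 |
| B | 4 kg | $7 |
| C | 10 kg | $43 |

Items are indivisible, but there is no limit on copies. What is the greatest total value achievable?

$143

Best value-per-unit is C at 43/10; filling with it alone gives 3×43 = 129.
Optimal mix: 2×B + 3×C → weight 38, value 143.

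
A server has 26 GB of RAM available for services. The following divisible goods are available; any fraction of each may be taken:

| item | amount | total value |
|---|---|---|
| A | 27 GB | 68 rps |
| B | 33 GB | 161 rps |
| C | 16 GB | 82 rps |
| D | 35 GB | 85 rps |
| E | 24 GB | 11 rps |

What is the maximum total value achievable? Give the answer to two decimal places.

130.79

Take in order of value per unit:
- C (82/16 per unit): all 16 → value 82, running total 82.00
- B (161/33 per unit): 10 of 33 → value 10×161/33 = 48.7879, running total 130.79
Total 130.79.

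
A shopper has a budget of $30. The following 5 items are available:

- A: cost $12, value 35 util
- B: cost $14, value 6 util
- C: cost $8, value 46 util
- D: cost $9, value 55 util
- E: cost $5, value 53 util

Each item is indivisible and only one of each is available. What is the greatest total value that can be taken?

154 util

This is a 0/1 knapsack; check combinations near the capacity.
- C+D+E: cost 8+9+5=22, value 46+55+53=154
- A+D+E: cost 12+9+5=26, value 35+55+53=143
- A+C+D: cost 12+8+9=29, value 35+46+55=136
Best: 154 util.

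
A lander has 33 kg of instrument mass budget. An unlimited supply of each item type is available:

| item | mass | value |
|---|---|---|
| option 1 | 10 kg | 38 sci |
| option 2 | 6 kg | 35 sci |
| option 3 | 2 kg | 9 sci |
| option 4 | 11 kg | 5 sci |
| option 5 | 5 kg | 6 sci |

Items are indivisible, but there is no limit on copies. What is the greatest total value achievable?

184 sci

Best value-per-unit is option 2 at 35/6; filling with it alone gives 5×35 = 175.
Optimal mix: 5×option 2 + 1×option 3 → mass 32, value 184.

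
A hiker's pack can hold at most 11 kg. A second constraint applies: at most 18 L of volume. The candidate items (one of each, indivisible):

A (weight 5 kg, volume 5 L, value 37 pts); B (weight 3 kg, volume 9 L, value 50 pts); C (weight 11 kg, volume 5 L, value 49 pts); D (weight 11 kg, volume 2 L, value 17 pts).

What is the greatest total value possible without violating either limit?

Feasible sets respecting both limits:
- A+B: weight 8, volume 14, value 87
- B: weight 3, volume 9, value 50
- C: weight 11, volume 5, value 49
- A: weight 5, volume 5, value 37
Best: 87 pts.

87 pts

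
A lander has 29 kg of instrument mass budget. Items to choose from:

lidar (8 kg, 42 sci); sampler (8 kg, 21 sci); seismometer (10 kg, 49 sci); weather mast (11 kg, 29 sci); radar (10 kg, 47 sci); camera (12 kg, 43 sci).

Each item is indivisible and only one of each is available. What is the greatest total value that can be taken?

138 sci

Check high-value combinations within 29 kg:
- lidar+seismometer+radar: mass 8+10+10=28, value 42+49+47=138
- lidar+seismometer+weather mast: mass 8+10+11=29, value 42+49+29=120
- lidar+weather mast+radar: mass 8+11+10=29, value 42+29+47=118
- sampler+seismometer+radar: mass 8+10+10=28, value 21+49+47=117
- lidar+sampler+seismometer: mass 8+8+10=26, value 42+21+49=112
Best: 138 sci.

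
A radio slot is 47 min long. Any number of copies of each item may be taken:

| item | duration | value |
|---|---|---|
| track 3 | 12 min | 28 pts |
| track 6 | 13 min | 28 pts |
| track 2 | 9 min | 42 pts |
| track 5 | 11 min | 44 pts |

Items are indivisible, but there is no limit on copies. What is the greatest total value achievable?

Best value-per-unit is track 2 at 42/9; filling with it alone gives 5×42 = 210.
Optimal mix: 4×track 2 + 1×track 5 → duration 47, value 212.

212 pts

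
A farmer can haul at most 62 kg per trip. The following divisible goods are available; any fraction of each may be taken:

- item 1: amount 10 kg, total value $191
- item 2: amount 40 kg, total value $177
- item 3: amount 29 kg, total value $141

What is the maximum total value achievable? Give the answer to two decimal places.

433.78

Take in order of value per unit:
- item 1 (191/10 per unit): all 10 → value 191, running total 191.00
- item 3 (141/29 per unit): all 29 → value 141, running total 332.00
- item 2 (177/40 per unit): 23 of 40 → value 23×177/40 = 101.7750, running total 433.78
Total 433.78.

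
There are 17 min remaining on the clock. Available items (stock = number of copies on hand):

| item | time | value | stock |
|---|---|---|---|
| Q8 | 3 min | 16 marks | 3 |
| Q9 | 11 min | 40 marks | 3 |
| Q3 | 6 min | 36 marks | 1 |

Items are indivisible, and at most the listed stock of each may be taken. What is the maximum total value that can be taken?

84 marks

Best selections within time 17 and stock limits:
- 3×Q8 + 1×Q3: time 15, value 84
- 1×Q9 + 1×Q3: time 17, value 76
Best: 84 marks.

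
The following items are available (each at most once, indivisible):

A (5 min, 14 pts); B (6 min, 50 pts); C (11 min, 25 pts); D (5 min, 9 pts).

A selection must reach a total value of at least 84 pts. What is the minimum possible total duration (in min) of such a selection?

Subsets with value ≥ 84, sorted by total duration:
- A+B+C: duration 22, value 89
- B+C+D: duration 22, value 84
- A+B+C+D: duration 27, value 98
Minimum duration: 22 min.

22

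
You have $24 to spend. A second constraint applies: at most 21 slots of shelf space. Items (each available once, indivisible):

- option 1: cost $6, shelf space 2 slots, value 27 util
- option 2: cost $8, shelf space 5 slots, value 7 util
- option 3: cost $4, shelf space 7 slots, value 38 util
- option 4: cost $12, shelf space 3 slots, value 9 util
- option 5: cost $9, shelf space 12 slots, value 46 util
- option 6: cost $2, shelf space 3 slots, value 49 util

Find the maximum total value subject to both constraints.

Feasible sets respecting both limits:
- option 1+option 3+option 4+option 6: cost 24, shelf space 15, value 123
- option 1+option 5+option 6: cost 17, shelf space 17, value 122
- option 1+option 2+option 3+option 6: cost 20, shelf space 17, value 121
- option 1+option 3+option 6: cost 12, shelf space 12, value 114
Best: 123 util.

123 util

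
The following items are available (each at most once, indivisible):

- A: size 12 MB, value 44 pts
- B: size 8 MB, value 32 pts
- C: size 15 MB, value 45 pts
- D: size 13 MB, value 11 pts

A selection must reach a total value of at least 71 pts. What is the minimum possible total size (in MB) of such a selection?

20

Subsets with value ≥ 71, sorted by total size:
- A+B: size 20, value 76
- B+C: size 23, value 77
Minimum size: 20 MB.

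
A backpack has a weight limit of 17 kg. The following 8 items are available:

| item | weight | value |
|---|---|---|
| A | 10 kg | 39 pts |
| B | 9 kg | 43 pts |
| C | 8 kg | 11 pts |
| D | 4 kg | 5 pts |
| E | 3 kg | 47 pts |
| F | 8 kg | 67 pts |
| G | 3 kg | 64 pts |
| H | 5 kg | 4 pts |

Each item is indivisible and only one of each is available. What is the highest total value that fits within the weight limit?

Check high-value combinations within 17 kg:
- E+F+G: weight 3+8+3=14, value 47+67+64=178
- B+E+G: weight 9+3+3=15, value 43+47+64=154
- A+E+G: weight 10+3+3=16, value 39+47+64=150
Best: 178 pts.

178 pts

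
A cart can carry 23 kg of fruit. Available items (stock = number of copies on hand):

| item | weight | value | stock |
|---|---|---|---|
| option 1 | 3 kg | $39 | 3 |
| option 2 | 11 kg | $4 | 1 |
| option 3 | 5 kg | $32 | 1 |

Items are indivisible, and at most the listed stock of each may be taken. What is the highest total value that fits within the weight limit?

$149

Best selections within weight 23 and stock limits:
- 3×option 1 + 1×option 3: weight 14, value 149
- 3×option 1 + 1×option 2: weight 20, value 121
- 3×option 1: weight 9, value 117
Best: $149.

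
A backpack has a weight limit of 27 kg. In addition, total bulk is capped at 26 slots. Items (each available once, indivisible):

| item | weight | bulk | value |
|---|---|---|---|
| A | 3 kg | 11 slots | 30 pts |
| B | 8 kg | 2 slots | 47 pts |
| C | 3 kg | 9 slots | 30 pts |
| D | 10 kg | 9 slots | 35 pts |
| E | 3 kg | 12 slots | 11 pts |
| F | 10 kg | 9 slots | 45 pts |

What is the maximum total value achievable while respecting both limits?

Feasible sets respecting both limits:
- A+B+F: weight 21, bulk 22, value 122
- B+C+F: weight 21, bulk 20, value 122
- A+B+D: weight 21, bulk 22, value 112
Best: 122 pts.

122 pts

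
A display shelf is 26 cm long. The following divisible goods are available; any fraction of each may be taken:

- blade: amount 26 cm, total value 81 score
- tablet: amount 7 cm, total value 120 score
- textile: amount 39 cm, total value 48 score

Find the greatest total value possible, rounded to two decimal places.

179.19

Take in order of value per unit:
- tablet (120/7 per unit): all 7 → value 120, running total 120.00
- blade (81/26 per unit): 19 of 26 → value 19×81/26 = 59.1923, running total 179.19
Total 179.19.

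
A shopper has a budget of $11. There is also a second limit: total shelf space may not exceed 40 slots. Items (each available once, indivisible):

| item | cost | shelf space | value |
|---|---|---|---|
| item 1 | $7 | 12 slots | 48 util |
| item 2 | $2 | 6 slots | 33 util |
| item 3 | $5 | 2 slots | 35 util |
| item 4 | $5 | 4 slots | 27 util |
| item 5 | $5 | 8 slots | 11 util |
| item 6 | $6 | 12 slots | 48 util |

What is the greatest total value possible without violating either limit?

83 util

Feasible sets respecting both limits:
- item 3+item 6: cost 11, shelf space 14, value 83
- item 1+item 2: cost 9, shelf space 18, value 81
- item 2+item 6: cost 8, shelf space 18, value 81
Best: 83 util.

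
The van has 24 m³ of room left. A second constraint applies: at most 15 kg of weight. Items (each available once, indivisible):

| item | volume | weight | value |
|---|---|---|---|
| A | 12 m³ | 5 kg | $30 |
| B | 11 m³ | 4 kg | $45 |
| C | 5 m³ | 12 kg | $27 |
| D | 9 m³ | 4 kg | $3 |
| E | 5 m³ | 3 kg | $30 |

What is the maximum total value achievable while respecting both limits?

$75

Feasible sets respecting both limits:
- A+B: volume 23, weight 9, value 75
- B+E: volume 16, weight 7, value 75
- A+E: volume 17, weight 8, value 60
Best: $75.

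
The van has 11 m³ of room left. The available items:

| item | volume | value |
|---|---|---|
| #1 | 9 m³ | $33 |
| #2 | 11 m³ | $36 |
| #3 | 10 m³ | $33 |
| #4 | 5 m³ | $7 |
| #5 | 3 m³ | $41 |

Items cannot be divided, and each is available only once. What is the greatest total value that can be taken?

$48

Check high-value combinations within 11 m³:
- #4+#5: volume 5+3=8, value 7+41=48
- #5: volume 3, value 41
- #2: volume 11, value 36
- #1: volume 9, value 33
- #3: volume 10, value 33
Best: $48.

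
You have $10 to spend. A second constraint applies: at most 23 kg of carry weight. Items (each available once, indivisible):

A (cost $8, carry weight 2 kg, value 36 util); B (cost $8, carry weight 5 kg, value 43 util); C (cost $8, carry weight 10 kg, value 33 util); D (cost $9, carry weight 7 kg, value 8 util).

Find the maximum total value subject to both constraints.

43 util

Feasible sets respecting both limits:
- B: cost 8, carry weight 5, value 43
- A: cost 8, carry weight 2, value 36
- C: cost 8, carry weight 10, value 33
- D: cost 9, carry weight 7, value 8
Best: 43 util.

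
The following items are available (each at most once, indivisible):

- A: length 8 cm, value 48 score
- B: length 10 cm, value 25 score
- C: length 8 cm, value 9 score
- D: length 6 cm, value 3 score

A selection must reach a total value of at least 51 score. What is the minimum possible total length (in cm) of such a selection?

14

Subsets with value ≥ 51, sorted by total length:
- A+D: length 14, value 51
- A+C: length 16, value 57
- A+B: length 18, value 73
Minimum length: 14 cm.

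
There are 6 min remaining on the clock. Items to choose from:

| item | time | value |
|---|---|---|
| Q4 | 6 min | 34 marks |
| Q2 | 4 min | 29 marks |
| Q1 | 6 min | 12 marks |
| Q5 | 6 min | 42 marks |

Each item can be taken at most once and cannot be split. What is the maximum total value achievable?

42 marks

Check high-value combinations within 6 min:
- Q5: time 6, value 42
- Q4: time 6, value 34
- Q2: time 4, value 29
Best: 42 marks.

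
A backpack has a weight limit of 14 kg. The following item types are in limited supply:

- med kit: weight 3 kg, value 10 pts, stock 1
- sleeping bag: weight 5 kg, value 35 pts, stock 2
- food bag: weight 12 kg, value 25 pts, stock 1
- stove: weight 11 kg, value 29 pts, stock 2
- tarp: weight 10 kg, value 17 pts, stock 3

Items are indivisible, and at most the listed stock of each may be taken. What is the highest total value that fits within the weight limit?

80 pts

Best selections within weight 14 and stock limits:
- 1×med kit + 2×sleeping bag: weight 13, value 80
- 2×sleeping bag: weight 10, value 70
- 1×med kit + 1×sleeping bag: weight 8, value 45
Best: 80 pts.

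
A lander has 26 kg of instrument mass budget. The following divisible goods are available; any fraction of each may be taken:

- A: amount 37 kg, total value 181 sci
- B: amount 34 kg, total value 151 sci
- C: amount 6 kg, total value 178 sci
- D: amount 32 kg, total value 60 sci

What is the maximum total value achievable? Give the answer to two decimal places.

275.84

Take in order of value per unit:
- C (178/6 per unit): all 6 → value 178, running total 178.00
- A (181/37 per unit): 20 of 37 → value 20×181/37 = 97.8378, running total 275.84
Total 275.84.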